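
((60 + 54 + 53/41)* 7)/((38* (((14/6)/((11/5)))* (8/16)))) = 155991/3895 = 40.05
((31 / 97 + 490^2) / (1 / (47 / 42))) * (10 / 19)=5473086785 / 38703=141412.47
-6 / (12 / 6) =-3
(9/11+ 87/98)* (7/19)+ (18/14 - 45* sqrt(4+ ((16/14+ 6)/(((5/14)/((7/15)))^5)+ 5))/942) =5601/2926 - sqrt(10310783169)/353250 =1.63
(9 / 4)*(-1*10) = -45 / 2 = -22.50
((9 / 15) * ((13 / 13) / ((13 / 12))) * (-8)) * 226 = -65088 / 65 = -1001.35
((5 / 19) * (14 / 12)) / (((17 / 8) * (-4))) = -35 / 969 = -0.04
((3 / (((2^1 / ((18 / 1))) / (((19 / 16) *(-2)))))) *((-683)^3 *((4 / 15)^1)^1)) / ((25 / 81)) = 17652378527.75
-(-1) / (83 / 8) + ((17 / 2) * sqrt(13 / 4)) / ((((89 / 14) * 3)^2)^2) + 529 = 163268 * sqrt(13) / 5082121521 + 43915 / 83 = 529.10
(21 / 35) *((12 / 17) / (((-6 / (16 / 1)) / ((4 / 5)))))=-0.90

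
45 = 45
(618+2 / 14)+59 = 4740 / 7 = 677.14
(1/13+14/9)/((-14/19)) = -3629/1638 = -2.22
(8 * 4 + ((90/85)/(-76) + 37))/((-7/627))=-1470645/238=-6179.18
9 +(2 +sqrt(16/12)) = 2 * sqrt(3)/3 +11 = 12.15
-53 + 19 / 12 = -617 / 12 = -51.42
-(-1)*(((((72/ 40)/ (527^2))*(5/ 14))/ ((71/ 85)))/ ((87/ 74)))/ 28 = 555/ 6593025068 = 0.00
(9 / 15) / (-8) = -3 / 40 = -0.08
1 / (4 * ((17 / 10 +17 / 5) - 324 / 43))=-215 / 2094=-0.10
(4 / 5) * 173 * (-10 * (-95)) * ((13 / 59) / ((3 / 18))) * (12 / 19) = 6477120 / 59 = 109781.69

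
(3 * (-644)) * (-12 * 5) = 115920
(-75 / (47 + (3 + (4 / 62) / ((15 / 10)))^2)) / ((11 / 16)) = -648675 / 334532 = -1.94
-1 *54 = -54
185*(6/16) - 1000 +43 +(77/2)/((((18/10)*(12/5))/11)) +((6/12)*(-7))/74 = -3155401/3996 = -789.64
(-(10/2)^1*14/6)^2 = 1225/9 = 136.11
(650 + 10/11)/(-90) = -716/99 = -7.23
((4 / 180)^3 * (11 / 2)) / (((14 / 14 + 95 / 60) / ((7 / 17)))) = 154 / 16007625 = 0.00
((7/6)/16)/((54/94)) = 329/2592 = 0.13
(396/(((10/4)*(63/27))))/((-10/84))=-14256/25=-570.24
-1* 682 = -682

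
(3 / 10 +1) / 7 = 13 / 70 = 0.19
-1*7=-7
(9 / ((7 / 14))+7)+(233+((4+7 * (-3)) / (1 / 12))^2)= 41874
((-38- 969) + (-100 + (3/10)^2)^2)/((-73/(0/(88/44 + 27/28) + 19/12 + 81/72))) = -1166751053/3504000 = -332.98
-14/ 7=-2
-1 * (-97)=97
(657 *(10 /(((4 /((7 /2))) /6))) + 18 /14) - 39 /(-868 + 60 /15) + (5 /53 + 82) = 3694368455 /106848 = 34575.93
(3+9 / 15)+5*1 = 43 / 5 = 8.60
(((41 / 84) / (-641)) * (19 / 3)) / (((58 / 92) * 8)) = -17917 / 18737712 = -0.00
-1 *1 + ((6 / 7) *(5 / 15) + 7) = 6.29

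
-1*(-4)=4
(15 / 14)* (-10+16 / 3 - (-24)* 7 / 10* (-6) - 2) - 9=-869 / 7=-124.14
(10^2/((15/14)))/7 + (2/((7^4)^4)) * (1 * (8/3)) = 1329317222784056/99698791708803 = 13.33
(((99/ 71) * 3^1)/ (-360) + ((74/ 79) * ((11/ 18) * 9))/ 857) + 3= 575751241/ 192276520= 2.99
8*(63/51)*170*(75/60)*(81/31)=170100/31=5487.10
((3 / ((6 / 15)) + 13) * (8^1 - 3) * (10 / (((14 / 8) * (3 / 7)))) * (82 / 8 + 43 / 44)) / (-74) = -253175 / 1221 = -207.35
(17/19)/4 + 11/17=1125/1292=0.87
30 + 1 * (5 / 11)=335 / 11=30.45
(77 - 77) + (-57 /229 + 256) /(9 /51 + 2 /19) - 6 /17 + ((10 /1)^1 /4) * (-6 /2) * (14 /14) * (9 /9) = 637618781 /708526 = 899.92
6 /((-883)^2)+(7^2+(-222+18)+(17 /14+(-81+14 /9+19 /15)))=-113941407613 /491204070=-231.96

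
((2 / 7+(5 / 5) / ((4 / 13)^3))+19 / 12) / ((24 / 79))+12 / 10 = 19409891 / 161280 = 120.35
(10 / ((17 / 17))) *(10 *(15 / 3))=500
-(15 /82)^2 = -225 /6724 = -0.03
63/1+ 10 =73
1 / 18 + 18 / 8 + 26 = 1019 / 36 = 28.31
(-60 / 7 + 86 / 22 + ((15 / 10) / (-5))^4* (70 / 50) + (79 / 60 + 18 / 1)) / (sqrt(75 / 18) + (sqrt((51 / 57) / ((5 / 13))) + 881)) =3218381063 / (385000* (6* sqrt(20995) + 475* sqrt(6) + 502170)) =0.02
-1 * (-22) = 22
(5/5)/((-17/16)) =-16/17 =-0.94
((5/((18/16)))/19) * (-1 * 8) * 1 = -320/171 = -1.87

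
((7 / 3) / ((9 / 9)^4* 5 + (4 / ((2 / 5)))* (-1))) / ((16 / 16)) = -7 / 15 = -0.47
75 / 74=1.01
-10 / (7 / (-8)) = 80 / 7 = 11.43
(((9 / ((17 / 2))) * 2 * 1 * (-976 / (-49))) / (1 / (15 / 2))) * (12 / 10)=316224 / 833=379.62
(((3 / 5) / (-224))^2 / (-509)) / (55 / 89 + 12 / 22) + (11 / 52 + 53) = 503068030816657 / 9454115507200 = 53.21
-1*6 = -6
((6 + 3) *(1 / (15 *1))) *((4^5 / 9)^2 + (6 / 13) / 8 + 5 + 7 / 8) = 7770.79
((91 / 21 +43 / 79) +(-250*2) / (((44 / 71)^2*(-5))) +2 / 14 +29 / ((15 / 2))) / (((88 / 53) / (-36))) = -171888121989 / 29441720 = -5838.25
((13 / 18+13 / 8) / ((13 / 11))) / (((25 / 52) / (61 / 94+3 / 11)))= 161057 / 42300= 3.81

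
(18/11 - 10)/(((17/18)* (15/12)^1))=-6624/935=-7.08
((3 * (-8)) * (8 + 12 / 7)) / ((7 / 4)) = -6528 / 49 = -133.22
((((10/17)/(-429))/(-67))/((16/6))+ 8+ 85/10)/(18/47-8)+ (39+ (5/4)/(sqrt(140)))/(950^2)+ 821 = sqrt(35)/50540000+ 43090921523748049/52624744315000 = 818.83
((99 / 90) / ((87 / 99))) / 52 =363 / 15080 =0.02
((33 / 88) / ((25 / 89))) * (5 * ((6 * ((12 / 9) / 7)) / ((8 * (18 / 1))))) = 89 / 1680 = 0.05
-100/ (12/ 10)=-250/ 3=-83.33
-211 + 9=-202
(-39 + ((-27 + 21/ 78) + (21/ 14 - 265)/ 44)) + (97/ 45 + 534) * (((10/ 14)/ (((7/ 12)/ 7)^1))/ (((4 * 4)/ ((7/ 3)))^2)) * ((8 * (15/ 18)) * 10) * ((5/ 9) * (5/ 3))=7457508793/ 1250964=5961.41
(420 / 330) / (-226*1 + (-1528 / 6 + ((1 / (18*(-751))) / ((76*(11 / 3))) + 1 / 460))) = -183784720 / 69409048707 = -0.00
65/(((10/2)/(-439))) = -5707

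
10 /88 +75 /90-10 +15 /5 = -799 /132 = -6.05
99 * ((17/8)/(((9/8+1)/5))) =495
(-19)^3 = -6859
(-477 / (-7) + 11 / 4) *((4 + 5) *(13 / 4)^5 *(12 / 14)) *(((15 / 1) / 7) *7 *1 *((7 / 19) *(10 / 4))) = 1492458625125 / 544768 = 2739622.42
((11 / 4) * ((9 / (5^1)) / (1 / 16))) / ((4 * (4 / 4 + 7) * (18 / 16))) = 11 / 5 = 2.20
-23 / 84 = -0.27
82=82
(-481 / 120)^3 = -111284641 / 1728000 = -64.40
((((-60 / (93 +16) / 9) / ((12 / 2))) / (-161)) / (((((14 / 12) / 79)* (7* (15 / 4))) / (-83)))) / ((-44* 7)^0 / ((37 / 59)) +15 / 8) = -393088 / 100608417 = -0.00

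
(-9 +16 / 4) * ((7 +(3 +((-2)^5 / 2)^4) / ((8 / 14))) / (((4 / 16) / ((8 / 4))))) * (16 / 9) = -73408160 / 9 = -8156462.22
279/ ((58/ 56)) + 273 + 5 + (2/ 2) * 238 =22776/ 29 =785.38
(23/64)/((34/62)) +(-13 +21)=8.66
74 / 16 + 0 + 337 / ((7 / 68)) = 183587 / 56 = 3278.34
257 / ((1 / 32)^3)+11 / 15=8421376.73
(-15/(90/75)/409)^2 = 0.00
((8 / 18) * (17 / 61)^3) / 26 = 9826 / 26556777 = 0.00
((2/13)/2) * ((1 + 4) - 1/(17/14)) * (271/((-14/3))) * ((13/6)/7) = -19241/3332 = -5.77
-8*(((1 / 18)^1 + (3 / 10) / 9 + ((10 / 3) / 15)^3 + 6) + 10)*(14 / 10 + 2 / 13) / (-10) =20.01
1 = 1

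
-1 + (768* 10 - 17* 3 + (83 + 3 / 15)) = 38556 / 5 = 7711.20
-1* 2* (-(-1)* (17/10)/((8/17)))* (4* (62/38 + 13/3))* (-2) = 19652/57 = 344.77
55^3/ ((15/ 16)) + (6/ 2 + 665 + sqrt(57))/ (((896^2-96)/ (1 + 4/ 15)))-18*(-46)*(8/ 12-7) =172222.67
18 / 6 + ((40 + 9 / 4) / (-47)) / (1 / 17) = -12.28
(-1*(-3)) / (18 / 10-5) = -15 / 16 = -0.94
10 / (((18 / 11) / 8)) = 440 / 9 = 48.89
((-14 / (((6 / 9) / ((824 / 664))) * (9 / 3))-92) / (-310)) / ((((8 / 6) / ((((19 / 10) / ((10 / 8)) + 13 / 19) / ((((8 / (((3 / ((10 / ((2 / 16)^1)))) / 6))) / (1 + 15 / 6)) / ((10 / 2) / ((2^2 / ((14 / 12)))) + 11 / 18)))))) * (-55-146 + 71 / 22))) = -33462071489 / 2178123130880000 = -0.00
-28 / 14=-2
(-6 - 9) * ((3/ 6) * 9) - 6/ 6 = -137/ 2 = -68.50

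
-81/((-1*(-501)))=-27/167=-0.16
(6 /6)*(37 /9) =37 /9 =4.11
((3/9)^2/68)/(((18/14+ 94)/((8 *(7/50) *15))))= 49/170085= 0.00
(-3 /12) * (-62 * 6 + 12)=90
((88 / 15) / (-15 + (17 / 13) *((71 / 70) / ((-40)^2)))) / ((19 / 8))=-205004800 / 1244811201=-0.16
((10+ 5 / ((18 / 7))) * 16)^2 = 36523.46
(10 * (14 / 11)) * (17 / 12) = 595 / 33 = 18.03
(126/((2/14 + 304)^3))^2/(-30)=-311299254/465611794488767253605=-0.00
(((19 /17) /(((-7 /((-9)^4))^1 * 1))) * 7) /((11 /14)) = -1745226 /187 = -9332.76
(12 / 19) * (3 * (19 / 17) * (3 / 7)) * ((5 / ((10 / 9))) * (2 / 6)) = 162 / 119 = 1.36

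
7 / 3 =2.33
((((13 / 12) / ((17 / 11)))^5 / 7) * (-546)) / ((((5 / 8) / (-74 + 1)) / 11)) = 624222020255977 / 36802693440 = 16961.31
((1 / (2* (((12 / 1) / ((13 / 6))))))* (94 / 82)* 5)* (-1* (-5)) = 15275 / 5904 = 2.59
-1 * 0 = 0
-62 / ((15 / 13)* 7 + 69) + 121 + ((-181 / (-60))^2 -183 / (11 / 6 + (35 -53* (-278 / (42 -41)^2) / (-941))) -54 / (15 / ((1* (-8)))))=10742393047979 / 71877668400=149.45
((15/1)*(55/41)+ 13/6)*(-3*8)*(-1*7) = 153524/41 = 3744.49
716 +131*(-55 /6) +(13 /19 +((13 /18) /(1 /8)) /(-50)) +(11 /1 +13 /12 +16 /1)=-456.18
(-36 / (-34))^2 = 1.12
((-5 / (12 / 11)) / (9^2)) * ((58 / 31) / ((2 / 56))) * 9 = -22330 / 837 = -26.68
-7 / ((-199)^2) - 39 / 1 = -1544446 / 39601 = -39.00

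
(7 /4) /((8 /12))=2.62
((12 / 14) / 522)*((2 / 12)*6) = 1 / 609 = 0.00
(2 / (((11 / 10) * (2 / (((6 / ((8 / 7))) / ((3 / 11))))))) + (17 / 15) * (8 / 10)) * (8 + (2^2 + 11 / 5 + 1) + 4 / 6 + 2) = 369974 / 1125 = 328.87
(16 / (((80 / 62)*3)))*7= 434 / 15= 28.93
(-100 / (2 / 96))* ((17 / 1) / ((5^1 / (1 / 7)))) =-16320 / 7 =-2331.43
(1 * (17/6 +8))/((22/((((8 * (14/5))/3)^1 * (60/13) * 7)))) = 3920/33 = 118.79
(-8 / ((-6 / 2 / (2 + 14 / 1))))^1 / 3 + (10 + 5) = 263 / 9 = 29.22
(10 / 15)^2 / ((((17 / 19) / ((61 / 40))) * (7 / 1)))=1159 / 10710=0.11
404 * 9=3636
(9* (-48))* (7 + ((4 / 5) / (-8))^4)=-1890027 / 625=-3024.04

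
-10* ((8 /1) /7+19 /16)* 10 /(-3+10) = -6525 /196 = -33.29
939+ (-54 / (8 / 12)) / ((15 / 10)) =885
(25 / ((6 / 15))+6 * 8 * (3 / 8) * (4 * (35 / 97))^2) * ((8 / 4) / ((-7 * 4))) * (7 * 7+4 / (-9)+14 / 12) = -1684143875 / 4742136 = -355.14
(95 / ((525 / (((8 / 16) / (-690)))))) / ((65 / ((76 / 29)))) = -361 / 68284125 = -0.00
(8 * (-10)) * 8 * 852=-545280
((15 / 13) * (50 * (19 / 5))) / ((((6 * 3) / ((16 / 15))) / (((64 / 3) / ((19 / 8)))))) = 40960 / 351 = 116.70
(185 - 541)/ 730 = -178/ 365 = -0.49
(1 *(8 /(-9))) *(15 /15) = -8 /9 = -0.89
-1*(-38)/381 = 38/381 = 0.10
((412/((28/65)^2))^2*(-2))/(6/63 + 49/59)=-33519778670625/3147368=-10650098.33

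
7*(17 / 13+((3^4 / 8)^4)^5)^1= 897426062196009808483.80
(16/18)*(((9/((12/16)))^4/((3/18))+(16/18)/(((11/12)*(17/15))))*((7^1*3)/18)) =651446656/5049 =129024.89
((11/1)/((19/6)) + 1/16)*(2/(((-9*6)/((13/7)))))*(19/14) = -13975/42336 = -0.33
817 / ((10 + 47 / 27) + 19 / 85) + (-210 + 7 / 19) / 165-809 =-741.98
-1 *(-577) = 577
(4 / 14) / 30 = 1 / 105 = 0.01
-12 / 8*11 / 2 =-33 / 4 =-8.25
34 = 34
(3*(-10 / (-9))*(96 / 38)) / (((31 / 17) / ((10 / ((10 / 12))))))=32640 / 589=55.42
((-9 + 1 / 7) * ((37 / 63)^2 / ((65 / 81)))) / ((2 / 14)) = -84878 / 3185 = -26.65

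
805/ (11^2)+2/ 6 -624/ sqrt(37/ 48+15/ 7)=2536/ 363 -2496 * sqrt(20559)/ 979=-358.58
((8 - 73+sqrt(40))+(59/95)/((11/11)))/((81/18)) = -12.90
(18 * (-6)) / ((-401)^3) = 108 / 64481201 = 0.00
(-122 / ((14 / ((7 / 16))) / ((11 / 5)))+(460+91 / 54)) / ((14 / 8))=979123 / 3780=259.03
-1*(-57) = 57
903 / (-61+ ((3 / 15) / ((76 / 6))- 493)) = -171570 / 105257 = -1.63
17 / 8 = 2.12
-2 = -2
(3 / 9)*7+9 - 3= 25 / 3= 8.33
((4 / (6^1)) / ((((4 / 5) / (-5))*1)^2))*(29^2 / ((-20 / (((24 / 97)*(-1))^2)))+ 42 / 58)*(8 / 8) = -48.18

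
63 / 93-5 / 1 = -134 / 31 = -4.32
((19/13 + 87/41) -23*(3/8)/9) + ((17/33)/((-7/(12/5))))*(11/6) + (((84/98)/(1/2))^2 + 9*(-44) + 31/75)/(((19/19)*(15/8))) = -48682029397/235053000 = -207.11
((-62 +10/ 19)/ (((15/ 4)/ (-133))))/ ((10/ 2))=32704/ 75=436.05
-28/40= -7/10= -0.70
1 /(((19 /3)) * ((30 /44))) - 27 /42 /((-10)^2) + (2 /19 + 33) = 886589 /26600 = 33.33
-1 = -1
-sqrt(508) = -2 *sqrt(127) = -22.54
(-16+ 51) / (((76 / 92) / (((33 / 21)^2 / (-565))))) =-2783 / 15029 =-0.19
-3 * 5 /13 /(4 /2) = -15 /26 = -0.58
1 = 1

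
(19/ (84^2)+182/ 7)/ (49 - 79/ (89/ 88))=-16329275/ 18282096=-0.89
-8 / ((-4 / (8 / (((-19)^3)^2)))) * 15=240 / 47045881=0.00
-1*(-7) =7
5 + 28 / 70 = 27 / 5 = 5.40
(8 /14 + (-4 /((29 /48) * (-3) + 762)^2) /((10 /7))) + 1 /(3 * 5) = 9911808859 /15533549745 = 0.64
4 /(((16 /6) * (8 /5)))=15 /16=0.94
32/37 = 0.86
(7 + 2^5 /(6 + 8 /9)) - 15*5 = -1964 /31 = -63.35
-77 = -77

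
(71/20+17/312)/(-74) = -5623/115440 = -0.05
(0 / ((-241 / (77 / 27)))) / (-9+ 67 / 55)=0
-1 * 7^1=-7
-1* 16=-16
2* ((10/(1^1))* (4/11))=80/11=7.27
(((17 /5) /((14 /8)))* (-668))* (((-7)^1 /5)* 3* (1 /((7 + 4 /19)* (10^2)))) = 647292 /85625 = 7.56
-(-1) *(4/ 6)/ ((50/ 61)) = 61/ 75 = 0.81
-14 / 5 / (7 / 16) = -32 / 5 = -6.40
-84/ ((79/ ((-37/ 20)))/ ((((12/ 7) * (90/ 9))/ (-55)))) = -2664/ 4345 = -0.61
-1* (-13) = 13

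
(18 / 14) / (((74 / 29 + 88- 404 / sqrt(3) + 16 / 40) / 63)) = -172005525 * sqrt(3) / 727461592- 116169795 / 727461592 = -0.57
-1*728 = -728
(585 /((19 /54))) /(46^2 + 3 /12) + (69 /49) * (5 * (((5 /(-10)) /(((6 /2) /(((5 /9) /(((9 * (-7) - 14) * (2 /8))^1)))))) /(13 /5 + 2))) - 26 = -27533462240 /1092294819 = -25.21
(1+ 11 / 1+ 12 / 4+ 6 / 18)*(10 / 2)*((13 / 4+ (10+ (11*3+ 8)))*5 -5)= 40825 / 2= 20412.50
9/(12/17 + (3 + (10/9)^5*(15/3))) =9034497/12220087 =0.74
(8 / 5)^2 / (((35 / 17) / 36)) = 39168 / 875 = 44.76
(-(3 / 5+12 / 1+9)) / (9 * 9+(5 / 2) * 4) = -108 / 455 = -0.24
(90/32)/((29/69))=3105/464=6.69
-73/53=-1.38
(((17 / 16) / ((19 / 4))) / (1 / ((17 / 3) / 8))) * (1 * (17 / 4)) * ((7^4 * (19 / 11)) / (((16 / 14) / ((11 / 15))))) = 82572791 / 46080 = 1791.94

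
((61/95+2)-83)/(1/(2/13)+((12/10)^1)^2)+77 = 504471/7543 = 66.88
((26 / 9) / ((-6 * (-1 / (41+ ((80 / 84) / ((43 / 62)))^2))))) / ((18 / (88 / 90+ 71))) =1472455220483 / 17832994830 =82.57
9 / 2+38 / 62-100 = -5883 / 62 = -94.89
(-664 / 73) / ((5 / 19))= -34.56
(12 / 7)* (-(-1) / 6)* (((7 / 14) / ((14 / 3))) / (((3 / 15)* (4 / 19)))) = 285 / 392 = 0.73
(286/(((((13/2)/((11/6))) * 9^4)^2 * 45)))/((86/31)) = 41261/9745562400795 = 0.00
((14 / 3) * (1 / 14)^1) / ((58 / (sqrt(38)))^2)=19 / 5046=0.00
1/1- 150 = -149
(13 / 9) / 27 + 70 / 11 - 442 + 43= -392.58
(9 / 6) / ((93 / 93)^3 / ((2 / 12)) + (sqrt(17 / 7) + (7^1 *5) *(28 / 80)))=3066 / 37031 - 24 *sqrt(119) / 37031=0.08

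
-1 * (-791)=791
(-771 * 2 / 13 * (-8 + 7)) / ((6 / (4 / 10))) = 514 / 65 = 7.91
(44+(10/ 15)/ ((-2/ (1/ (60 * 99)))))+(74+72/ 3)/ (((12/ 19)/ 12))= 33964919/ 17820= 1906.00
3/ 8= 0.38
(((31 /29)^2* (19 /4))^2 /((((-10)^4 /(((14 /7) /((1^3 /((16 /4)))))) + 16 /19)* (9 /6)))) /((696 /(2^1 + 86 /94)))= 867816983843 /13196732806251648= 0.00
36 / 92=9 / 23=0.39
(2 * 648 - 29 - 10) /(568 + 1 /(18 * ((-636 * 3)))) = 43170408 /19507391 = 2.21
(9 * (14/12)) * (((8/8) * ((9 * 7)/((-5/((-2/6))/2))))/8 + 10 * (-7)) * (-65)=376467/8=47058.38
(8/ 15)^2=64/ 225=0.28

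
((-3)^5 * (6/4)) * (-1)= 729/2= 364.50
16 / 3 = 5.33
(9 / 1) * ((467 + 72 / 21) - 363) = 966.86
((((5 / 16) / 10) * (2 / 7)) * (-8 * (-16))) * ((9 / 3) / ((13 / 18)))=432 / 91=4.75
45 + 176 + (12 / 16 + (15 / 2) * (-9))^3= -19020019 / 64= -297187.80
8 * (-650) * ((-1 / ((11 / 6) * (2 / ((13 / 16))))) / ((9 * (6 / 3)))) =4225 / 66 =64.02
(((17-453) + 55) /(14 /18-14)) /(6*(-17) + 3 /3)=-3429 /12019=-0.29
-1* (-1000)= 1000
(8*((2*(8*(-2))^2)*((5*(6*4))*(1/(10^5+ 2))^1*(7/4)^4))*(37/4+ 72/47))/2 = 248.51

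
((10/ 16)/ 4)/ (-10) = -1/ 64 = -0.02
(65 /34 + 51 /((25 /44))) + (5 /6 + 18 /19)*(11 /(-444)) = 1971075643 /21511800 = 91.63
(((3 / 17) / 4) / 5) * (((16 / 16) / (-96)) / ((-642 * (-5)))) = -1 / 34924800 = -0.00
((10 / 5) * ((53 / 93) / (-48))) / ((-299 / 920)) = 265 / 3627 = 0.07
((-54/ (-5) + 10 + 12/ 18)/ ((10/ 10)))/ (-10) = -161/ 75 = -2.15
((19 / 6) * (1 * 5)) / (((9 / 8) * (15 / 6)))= 152 / 27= 5.63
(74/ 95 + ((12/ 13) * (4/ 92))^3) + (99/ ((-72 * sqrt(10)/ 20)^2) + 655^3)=51379937193659691667/ 182839349160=281011376.54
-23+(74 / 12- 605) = -3731 / 6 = -621.83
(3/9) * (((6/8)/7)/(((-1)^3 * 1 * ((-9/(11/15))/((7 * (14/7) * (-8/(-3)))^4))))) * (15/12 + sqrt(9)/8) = 100452352/10935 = 9186.31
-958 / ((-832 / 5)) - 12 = -6.24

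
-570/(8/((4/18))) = -95/6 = -15.83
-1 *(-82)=82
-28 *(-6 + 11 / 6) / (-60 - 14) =-175 / 111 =-1.58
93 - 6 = 87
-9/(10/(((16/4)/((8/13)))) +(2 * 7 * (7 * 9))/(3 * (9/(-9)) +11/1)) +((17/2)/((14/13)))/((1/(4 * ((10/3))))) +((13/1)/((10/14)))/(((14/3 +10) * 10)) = 28274510329/268560600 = 105.28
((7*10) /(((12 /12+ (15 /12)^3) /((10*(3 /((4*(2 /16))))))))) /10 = 1280 /9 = 142.22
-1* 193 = -193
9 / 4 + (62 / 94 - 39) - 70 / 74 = -257625 / 6956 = -37.04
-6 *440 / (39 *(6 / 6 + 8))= -880 / 117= -7.52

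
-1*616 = -616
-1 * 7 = -7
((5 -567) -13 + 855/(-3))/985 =-172/197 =-0.87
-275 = -275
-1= -1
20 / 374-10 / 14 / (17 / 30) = -1580 / 1309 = -1.21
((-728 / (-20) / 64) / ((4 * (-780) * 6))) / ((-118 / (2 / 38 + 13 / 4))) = 1757 / 2066227200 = 0.00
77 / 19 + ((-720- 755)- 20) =-28328 / 19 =-1490.95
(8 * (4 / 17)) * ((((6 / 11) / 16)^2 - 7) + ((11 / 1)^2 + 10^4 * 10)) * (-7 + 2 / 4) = -10078676725 / 8228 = -1224924.25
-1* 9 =-9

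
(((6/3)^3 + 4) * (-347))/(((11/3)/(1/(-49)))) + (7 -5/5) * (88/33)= 21116/539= 39.18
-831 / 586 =-1.42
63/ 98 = 9/ 14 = 0.64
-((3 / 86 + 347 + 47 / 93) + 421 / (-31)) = -333.96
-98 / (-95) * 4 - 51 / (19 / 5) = -883 / 95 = -9.29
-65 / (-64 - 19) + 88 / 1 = 7369 / 83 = 88.78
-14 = -14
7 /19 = 0.37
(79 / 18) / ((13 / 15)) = 395 / 78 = 5.06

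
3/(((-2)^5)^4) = 3/1048576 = 0.00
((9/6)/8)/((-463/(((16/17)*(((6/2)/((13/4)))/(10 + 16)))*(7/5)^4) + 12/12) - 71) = -0.00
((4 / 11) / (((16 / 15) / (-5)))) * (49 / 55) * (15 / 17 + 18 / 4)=-134505 / 16456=-8.17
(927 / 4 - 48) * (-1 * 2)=-735 / 2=-367.50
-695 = -695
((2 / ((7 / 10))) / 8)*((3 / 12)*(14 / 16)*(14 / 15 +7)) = 119 / 192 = 0.62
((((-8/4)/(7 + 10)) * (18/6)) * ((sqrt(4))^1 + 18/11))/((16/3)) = -45/187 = -0.24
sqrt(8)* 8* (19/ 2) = 152* sqrt(2) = 214.96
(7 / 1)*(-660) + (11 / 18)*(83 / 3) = -248567 / 54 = -4603.09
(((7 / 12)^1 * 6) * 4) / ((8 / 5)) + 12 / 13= 503 / 52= 9.67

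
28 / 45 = 0.62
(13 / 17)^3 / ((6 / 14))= 15379 / 14739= 1.04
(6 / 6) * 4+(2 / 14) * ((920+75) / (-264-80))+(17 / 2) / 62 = 277981 / 74648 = 3.72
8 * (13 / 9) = 104 / 9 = 11.56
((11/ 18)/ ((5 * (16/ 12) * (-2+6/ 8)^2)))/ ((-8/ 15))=-11/ 100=-0.11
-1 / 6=-0.17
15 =15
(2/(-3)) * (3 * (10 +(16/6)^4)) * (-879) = 2874916/27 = 106478.37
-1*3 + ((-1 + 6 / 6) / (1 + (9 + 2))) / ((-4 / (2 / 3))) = -3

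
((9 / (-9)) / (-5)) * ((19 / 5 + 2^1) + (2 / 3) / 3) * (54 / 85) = 1626 / 2125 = 0.77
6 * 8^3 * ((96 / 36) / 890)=4096 / 445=9.20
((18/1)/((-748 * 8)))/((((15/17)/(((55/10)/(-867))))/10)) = 0.00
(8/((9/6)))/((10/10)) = 16/3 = 5.33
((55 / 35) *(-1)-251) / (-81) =1768 / 567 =3.12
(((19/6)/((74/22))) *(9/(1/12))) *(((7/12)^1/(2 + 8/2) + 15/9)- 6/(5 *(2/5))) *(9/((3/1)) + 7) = -93005/74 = -1256.82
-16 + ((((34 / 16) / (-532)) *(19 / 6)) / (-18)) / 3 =-1161199 / 72576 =-16.00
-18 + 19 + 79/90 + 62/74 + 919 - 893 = 28.72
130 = 130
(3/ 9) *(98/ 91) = 14/ 39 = 0.36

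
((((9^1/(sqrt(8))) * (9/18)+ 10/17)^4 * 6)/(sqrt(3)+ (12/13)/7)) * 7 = -1925665168791/88016434304 -2288240955 * sqrt(2)/161794916+ 69409975635 * sqrt(6)/647179664+ 58411843453327 * sqrt(3)/352065737216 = 508.20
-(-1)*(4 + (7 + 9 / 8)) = 97 / 8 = 12.12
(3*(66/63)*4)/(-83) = -88/581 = -0.15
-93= -93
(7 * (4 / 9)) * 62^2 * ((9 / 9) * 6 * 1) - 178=214730 / 3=71576.67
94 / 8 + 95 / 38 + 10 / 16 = 119 / 8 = 14.88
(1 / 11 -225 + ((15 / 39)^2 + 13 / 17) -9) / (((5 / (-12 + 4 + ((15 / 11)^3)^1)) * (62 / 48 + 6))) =183613418232 / 5257949125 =34.92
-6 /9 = -2 /3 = -0.67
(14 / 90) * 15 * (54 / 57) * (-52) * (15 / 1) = -32760 / 19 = -1724.21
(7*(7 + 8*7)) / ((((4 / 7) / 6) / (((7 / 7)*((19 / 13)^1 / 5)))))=175959 / 130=1353.53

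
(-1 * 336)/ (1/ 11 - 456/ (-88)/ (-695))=-4026.21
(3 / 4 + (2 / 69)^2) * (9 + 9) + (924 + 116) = 1114619 / 1058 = 1053.52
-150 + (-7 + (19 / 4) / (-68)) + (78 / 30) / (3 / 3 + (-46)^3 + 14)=-20789228951 / 132356560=-157.07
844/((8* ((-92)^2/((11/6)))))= 2321/101568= 0.02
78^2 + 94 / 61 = 371218 / 61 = 6085.54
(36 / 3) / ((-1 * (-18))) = 2 / 3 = 0.67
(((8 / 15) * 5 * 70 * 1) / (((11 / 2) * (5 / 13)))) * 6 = 5824 / 11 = 529.45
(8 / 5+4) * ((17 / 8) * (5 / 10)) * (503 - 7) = 14756 / 5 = 2951.20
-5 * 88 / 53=-440 / 53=-8.30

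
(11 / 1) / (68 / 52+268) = 143 / 3501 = 0.04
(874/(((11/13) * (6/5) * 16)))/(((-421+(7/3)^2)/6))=-51129/65824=-0.78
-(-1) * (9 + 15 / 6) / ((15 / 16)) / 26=92 / 195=0.47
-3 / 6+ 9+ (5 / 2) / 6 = 107 / 12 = 8.92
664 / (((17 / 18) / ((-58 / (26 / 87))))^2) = 1369454446944 / 48841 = 28039033.74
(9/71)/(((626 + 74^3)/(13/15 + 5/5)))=42/72038375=0.00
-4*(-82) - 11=317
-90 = -90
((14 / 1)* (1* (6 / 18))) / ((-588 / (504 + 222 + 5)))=-731 / 126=-5.80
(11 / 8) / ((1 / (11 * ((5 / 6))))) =605 / 48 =12.60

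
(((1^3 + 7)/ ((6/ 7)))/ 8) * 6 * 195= 1365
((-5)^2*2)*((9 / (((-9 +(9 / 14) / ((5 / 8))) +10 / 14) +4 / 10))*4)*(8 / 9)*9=-2100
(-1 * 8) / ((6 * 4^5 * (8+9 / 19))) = -19 / 123648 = -0.00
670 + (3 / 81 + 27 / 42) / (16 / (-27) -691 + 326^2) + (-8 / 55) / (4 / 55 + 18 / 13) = 13929624724205 / 20793582026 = 669.90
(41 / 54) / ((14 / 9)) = 41 / 84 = 0.49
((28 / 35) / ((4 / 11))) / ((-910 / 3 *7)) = -0.00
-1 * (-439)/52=439/52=8.44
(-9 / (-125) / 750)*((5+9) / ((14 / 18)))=27 / 15625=0.00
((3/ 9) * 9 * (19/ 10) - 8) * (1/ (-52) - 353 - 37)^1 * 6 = 1399389/ 260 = 5382.27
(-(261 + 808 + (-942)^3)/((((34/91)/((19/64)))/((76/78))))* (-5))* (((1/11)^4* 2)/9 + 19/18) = -267094718509476445/78198912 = -3415581005.90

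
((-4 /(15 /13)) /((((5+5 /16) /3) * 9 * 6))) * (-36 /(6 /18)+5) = 42848 /11475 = 3.73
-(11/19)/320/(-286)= 1/158080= 0.00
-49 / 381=-0.13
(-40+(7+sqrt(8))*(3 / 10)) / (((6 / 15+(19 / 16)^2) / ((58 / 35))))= -2813696 / 81095+44544*sqrt(2) / 81095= -33.92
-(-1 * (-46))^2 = -2116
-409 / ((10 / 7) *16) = -2863 / 160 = -17.89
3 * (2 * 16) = 96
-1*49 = -49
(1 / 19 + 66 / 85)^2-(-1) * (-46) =-118185429 / 2608225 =-45.31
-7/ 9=-0.78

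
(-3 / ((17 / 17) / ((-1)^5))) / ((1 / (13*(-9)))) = -351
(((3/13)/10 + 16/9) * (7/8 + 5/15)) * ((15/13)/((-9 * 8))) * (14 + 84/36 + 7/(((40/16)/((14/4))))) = -2994047/3285360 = -0.91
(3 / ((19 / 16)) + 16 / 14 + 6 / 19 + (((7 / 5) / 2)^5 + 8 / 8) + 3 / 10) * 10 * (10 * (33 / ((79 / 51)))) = 122060132073 / 10507000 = 11617.03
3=3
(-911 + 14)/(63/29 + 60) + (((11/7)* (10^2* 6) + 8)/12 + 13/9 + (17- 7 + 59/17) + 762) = 541794299/643671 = 841.73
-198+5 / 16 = -3163 / 16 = -197.69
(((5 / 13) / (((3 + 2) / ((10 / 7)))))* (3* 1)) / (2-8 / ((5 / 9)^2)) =-375 / 27209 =-0.01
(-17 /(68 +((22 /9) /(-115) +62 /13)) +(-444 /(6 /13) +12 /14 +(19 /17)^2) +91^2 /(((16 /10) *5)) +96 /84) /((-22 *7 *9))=-3589770211 /65345311416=-0.05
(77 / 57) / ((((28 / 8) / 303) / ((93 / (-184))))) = -103323 / 1748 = -59.11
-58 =-58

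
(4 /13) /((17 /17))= 4 /13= 0.31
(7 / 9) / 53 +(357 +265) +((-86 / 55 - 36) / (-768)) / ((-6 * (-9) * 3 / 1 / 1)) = 112793906909 / 181336320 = 622.01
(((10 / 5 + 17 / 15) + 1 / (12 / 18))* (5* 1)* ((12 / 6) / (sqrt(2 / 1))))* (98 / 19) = 6811* sqrt(2) / 57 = 168.99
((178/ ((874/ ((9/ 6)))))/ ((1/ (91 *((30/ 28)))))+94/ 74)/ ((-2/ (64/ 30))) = -8034244/ 242535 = -33.13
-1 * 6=-6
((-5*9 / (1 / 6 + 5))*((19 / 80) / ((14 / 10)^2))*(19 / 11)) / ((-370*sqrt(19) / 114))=146205*sqrt(19) / 4945864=0.13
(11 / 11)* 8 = 8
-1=-1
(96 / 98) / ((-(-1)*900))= 4 / 3675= 0.00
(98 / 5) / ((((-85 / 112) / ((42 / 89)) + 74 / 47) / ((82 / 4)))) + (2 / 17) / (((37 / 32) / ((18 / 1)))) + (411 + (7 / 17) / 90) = -4854523426133 / 422253990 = -11496.69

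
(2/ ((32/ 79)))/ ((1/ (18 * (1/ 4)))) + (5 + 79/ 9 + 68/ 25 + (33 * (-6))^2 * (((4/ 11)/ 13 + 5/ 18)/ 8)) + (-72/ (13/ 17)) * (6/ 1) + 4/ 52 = 90997667/ 93600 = 972.20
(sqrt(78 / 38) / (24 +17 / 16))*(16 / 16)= 16*sqrt(741) / 7619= 0.06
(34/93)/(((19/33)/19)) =374/31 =12.06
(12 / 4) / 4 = 3 / 4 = 0.75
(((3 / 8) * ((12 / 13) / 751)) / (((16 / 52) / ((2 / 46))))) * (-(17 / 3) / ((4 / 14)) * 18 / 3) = -0.01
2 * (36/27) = 8/3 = 2.67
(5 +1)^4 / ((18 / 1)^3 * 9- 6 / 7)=1512 / 61235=0.02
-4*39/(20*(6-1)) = -1.56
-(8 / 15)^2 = -64 / 225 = -0.28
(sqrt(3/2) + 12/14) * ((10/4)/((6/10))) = 25/7 + 25 * sqrt(6)/12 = 8.67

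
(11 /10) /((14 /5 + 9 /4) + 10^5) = 22 /2000101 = 0.00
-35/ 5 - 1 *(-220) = 213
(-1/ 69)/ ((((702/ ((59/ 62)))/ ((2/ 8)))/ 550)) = -16225/ 6006312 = -0.00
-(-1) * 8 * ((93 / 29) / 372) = 2 / 29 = 0.07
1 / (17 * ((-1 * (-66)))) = 1 / 1122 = 0.00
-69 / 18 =-23 / 6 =-3.83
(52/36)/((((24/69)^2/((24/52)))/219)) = 38617/32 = 1206.78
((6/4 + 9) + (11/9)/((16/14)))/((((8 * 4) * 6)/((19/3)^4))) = 108557393/1119744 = 96.95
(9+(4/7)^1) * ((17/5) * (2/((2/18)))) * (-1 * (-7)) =20502/5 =4100.40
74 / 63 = 1.17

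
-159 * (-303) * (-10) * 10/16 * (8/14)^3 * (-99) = 1907809200/343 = 5562125.95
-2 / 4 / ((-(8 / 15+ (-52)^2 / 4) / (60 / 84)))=75 / 142072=0.00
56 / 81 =0.69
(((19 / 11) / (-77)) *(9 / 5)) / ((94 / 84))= -1026 / 28435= -0.04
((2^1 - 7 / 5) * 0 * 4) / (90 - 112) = 0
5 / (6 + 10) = 5 / 16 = 0.31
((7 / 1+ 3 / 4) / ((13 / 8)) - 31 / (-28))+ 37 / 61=143947 / 22204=6.48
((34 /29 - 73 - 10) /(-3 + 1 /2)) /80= 2373 /5800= 0.41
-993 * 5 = -4965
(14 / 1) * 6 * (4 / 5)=336 / 5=67.20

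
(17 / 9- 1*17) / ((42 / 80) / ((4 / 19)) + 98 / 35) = -21760 / 7623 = -2.85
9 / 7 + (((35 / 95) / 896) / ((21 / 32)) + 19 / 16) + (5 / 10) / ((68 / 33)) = 294815 / 108528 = 2.72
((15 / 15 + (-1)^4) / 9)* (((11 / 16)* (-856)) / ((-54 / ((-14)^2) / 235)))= 27106310 / 243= 111548.60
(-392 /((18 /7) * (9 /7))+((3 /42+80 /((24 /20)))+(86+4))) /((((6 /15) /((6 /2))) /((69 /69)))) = 216425 /756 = 286.28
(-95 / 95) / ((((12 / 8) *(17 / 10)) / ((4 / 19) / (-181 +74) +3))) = -121900 / 103683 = -1.18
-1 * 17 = -17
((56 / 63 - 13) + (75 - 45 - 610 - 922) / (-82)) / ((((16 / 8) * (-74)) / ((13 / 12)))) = -14885 / 327672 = -0.05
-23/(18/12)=-46/3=-15.33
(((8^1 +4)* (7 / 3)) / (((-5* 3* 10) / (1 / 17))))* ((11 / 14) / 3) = -11 / 3825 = -0.00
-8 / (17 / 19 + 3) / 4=-19 / 37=-0.51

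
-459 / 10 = -45.90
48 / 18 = 8 / 3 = 2.67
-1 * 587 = -587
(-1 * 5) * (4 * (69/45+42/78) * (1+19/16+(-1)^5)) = -1919/39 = -49.21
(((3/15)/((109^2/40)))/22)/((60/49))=49/1960365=0.00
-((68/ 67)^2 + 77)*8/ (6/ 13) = -6071468/ 4489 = -1352.52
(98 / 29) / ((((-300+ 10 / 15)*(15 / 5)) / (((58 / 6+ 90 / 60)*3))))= -3283 / 26042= -0.13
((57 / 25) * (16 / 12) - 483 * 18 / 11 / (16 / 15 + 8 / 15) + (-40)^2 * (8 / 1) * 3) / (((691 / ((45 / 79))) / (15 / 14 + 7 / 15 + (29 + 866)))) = 23552934790611 / 840670600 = 28016.84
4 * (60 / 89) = 240 / 89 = 2.70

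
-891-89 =-980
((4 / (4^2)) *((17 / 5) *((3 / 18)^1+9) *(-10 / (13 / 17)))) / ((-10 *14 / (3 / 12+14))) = 60401 / 5824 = 10.37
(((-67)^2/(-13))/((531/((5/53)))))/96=-22445/35122464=-0.00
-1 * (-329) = 329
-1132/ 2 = -566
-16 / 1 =-16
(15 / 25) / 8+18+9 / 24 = 369 / 20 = 18.45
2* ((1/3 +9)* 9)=168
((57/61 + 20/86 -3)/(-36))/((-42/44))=-26444/495747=-0.05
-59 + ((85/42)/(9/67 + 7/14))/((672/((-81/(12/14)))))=-26633/448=-59.45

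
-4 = -4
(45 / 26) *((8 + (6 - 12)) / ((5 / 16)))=144 / 13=11.08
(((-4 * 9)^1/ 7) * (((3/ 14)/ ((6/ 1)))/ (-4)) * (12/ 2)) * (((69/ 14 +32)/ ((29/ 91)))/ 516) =0.06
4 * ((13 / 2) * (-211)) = -5486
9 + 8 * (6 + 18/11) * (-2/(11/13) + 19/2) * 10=4368.67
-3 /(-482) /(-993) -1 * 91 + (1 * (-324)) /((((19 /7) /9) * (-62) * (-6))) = -8822673189 /93970238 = -93.89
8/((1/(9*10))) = 720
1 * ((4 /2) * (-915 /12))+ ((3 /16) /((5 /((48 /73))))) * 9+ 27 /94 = -2607403 /17155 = -151.99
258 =258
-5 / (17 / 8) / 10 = -4 / 17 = -0.24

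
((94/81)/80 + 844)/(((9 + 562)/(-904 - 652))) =-2299.98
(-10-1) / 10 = -1.10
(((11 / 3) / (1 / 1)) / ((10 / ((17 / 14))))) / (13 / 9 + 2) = 561 / 4340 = 0.13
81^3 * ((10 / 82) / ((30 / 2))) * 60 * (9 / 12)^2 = 23914845 / 164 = 145822.23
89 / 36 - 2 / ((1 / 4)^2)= -1063 / 36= -29.53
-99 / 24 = -4.12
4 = 4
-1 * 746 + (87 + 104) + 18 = -537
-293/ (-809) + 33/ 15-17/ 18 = 117787/ 72810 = 1.62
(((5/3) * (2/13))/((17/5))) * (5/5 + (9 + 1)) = 550/663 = 0.83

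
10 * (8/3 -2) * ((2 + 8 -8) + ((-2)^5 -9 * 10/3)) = -400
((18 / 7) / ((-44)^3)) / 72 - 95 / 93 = -226589533 / 221819136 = -1.02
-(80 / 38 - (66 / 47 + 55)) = 48489 / 893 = 54.30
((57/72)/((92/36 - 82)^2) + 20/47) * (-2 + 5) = 245460333/192220600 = 1.28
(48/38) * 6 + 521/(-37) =-4571/703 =-6.50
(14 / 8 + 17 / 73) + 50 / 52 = 11177 / 3796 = 2.94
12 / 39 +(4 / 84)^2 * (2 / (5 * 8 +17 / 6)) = 151168 / 491127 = 0.31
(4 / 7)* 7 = 4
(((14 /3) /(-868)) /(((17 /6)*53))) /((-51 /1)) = 1 /1424481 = 0.00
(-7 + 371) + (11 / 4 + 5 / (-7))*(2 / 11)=56113 / 154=364.37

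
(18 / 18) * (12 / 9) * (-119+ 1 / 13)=-6184 / 39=-158.56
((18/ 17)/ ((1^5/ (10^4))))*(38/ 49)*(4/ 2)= 13680000/ 833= 16422.57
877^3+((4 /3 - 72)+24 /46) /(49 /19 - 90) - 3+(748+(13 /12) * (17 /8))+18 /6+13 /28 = 1574248616712083 /2333856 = 674526884.57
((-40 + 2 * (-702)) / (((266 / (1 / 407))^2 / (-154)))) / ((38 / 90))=90 / 2002847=0.00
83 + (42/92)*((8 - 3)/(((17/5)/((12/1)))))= 35603/391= 91.06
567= 567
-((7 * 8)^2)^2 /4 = -2458624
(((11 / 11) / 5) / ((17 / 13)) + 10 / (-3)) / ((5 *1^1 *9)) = -811 / 11475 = -0.07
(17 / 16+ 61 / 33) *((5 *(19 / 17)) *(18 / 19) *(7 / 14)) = 23055 / 2992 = 7.71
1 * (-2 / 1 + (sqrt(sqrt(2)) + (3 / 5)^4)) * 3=-3507 / 625 + 3 * 2^(1 / 4)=-2.04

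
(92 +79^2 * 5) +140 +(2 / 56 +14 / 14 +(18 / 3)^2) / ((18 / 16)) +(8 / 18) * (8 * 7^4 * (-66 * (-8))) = 285953677 / 63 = 4538947.25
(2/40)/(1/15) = 3/4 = 0.75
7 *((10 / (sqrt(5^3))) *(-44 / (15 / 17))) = -10472 *sqrt(5) / 75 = -312.21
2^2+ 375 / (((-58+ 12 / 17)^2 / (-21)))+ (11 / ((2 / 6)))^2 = 1034626993 / 948676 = 1090.60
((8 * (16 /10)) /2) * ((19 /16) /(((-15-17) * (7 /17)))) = -323 /560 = -0.58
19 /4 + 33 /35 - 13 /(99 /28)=27943 /13860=2.02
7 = 7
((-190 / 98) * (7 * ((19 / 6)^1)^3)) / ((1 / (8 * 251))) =-163552855 / 189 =-865359.02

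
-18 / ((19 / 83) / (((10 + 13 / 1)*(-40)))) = 1374480 / 19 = 72341.05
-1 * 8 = -8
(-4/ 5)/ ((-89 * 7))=0.00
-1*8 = -8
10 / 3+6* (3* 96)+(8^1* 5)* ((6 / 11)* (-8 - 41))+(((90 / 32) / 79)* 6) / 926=12789664583 / 19312656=662.24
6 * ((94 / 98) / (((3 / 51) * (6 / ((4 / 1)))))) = 3196 / 49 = 65.22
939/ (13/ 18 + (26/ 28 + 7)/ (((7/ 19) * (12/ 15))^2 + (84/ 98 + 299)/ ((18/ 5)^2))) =882.84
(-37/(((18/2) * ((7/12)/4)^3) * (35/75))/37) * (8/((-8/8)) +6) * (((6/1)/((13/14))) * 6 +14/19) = 513884160/84721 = 6065.61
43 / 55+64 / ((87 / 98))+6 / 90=72.94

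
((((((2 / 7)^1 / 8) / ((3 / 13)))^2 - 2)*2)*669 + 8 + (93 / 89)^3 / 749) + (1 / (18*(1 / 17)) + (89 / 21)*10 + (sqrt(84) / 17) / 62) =-2592.62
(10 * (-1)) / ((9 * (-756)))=5 / 3402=0.00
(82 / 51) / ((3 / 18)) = 164 / 17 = 9.65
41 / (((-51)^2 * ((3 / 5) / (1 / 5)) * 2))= 41 / 15606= 0.00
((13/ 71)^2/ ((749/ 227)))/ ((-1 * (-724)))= 38363/ 2733613316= 0.00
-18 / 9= -2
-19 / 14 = -1.36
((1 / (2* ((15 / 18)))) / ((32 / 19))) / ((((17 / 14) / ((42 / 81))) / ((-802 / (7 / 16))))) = -278.87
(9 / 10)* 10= 9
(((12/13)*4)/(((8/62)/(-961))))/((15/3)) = -357492/65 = -5499.88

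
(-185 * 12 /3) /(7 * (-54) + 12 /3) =370 /187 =1.98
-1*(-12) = 12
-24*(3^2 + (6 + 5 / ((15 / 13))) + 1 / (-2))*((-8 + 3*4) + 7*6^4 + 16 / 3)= -12314288 / 3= -4104762.67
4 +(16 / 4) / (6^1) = 14 / 3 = 4.67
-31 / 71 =-0.44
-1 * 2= -2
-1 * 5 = -5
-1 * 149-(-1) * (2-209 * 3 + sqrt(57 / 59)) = -774 + sqrt(3363) / 59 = -773.02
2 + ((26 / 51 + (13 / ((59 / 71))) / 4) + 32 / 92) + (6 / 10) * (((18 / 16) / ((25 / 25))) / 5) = 95556139 / 13841400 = 6.90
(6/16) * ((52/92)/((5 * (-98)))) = -39/90160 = -0.00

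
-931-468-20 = -1419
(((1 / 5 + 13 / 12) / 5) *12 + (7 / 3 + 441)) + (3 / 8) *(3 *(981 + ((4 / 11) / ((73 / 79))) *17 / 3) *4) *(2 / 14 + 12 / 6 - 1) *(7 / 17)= 2588790031 / 1023825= 2528.55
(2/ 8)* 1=1/ 4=0.25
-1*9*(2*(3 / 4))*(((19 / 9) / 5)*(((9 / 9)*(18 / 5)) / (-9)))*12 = 684 / 25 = 27.36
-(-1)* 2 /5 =2 /5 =0.40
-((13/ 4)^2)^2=-28561/ 256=-111.57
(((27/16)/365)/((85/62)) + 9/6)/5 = 373137/1241000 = 0.30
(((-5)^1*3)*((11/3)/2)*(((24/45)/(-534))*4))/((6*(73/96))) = 1408/58473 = 0.02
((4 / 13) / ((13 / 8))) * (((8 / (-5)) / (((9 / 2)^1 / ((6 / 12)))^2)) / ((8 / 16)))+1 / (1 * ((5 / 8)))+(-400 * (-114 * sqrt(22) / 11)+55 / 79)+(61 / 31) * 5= 406564400 / 33524361+45600 * sqrt(22) / 11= 19456.03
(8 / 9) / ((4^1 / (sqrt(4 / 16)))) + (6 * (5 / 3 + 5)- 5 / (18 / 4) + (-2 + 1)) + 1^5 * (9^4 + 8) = 6607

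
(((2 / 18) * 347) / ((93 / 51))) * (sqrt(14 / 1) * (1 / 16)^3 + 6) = 5899 * sqrt(14) / 1142784 + 11798 / 93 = 126.88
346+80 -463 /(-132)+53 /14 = 400363 /924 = 433.29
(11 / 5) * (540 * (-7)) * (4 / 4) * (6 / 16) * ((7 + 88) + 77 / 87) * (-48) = 416232432 / 29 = 14352842.48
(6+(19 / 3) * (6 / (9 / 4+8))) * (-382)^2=58077752 / 41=1416530.54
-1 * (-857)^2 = -734449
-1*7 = -7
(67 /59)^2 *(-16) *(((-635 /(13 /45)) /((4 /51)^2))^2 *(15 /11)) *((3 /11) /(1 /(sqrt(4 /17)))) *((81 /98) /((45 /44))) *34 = -2008573861908042275625 *sqrt(17) /634175542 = -13058785211716.09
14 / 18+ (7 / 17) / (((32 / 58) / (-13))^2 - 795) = 1919589922 / 2469688821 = 0.78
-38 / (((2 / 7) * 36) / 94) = -6251 / 18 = -347.28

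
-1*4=-4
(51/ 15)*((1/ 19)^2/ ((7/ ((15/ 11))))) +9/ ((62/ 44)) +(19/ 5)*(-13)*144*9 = -275815224249/ 4308535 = -64016.01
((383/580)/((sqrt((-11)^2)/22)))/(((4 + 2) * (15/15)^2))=383/1740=0.22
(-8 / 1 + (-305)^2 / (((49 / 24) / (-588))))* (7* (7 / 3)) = -1312769192 / 3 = -437589730.67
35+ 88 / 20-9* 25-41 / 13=-12269 / 65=-188.75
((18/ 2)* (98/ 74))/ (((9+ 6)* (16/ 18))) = 1323/ 1480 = 0.89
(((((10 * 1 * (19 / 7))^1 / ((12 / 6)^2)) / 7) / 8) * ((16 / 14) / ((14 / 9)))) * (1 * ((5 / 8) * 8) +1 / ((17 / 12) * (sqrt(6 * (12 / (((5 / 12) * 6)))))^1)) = 855 * sqrt(5) / 163268 +4275 / 9604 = 0.46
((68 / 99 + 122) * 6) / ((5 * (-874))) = -0.17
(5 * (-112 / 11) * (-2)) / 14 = 80 / 11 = 7.27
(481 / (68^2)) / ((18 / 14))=3367 / 41616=0.08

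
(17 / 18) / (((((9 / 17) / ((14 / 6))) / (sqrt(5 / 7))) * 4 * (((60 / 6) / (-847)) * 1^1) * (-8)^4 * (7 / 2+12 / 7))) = -1713481 * sqrt(35) / 2906357760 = -0.00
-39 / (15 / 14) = -182 / 5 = -36.40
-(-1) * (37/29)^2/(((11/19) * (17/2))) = 52022/157267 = 0.33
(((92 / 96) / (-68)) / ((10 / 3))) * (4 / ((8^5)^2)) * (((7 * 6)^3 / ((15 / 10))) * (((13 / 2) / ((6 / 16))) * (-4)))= 307671 / 5704253440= 0.00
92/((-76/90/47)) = -97290/19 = -5120.53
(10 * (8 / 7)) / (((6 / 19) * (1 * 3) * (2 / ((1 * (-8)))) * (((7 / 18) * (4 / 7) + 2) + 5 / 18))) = -1216 / 63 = -19.30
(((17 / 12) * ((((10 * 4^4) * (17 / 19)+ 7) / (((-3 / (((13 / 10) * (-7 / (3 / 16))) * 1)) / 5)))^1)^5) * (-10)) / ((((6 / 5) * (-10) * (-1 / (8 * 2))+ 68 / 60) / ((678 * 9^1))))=-226761865695390050433102719103523225600 / 22284891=-10175587831925677825083490000000.00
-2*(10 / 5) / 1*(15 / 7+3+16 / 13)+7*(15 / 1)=7235 / 91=79.51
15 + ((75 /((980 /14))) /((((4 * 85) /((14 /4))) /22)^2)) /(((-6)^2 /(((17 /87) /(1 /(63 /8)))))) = 37868329 /2524160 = 15.00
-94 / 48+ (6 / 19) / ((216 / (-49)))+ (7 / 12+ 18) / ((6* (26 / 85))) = 95981 / 11856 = 8.10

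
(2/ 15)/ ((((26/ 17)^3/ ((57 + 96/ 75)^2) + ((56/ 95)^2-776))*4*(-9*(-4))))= -18825350632285/ 15770063712051180288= -0.00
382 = 382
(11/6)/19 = 11/114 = 0.10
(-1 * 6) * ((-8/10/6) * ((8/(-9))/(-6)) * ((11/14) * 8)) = 704/945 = 0.74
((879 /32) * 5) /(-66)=-1465 /704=-2.08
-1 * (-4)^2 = -16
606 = 606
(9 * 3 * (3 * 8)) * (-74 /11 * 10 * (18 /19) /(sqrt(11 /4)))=-17262720 * sqrt(11) /2299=-24903.86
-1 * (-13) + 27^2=742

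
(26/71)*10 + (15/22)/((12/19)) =4.74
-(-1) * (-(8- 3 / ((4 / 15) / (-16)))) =-188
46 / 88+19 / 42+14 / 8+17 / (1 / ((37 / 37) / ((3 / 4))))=11731 / 462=25.39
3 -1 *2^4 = -13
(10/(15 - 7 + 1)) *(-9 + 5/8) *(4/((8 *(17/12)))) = -3.28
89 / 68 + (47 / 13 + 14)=16729 / 884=18.92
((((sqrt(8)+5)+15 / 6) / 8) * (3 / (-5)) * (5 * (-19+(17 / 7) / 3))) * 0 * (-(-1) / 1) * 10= 0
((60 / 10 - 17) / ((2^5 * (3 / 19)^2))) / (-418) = 0.03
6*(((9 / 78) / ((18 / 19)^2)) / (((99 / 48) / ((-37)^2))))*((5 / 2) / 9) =4942090 / 34749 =142.22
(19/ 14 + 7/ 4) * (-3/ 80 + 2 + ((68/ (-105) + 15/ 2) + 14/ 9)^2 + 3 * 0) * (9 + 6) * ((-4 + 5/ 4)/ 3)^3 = -4452336790099/ 1706987520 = -2608.30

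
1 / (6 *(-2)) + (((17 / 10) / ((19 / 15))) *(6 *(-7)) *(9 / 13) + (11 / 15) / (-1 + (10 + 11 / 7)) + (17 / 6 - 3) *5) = -7287729 / 182780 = -39.87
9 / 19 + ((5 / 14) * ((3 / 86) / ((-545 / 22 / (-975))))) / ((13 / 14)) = 89208 / 89053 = 1.00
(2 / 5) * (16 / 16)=2 / 5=0.40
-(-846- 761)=1607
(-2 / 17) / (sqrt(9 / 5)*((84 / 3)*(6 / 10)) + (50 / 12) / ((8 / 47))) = -0.00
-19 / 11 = -1.73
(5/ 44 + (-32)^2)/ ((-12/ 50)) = -1126525/ 264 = -4267.14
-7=-7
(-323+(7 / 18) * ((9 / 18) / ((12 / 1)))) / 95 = -139529 / 41040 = -3.40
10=10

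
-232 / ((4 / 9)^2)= -2349 / 2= -1174.50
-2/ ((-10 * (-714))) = -1/ 3570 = -0.00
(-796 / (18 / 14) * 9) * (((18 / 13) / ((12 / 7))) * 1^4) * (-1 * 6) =351036 / 13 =27002.77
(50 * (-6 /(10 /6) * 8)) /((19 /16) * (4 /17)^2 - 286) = 27744 /5509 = 5.04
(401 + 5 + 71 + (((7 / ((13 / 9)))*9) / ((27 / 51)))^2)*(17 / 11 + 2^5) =453004326 / 1859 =243681.72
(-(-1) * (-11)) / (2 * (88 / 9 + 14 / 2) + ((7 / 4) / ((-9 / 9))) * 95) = 0.08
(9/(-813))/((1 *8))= -3/2168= -0.00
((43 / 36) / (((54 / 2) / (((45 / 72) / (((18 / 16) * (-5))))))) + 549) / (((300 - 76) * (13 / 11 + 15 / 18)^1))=7546957 / 6205248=1.22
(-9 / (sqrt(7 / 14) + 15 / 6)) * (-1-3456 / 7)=311670 / 161-62334 * sqrt(2) / 161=1388.30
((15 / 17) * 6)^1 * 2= 180 / 17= 10.59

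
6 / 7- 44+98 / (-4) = -947 / 14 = -67.64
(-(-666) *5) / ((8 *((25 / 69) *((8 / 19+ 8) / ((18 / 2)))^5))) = 3359494049666427 / 2097152000000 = 1601.93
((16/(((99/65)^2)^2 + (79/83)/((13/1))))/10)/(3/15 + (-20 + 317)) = 2963203750/3002248926097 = 0.00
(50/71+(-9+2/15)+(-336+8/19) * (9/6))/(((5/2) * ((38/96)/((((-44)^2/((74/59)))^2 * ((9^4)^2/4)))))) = -11626790588637709255017984/877220975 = -13254118312250467.17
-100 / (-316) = 25 / 79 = 0.32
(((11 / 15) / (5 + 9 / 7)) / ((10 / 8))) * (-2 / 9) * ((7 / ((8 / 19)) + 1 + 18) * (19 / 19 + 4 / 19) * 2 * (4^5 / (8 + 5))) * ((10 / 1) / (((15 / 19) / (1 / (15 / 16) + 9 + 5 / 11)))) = -5437874176 / 289575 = -18778.81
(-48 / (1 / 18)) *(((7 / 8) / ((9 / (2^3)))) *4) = -2688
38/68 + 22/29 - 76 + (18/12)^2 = -142837/1972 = -72.43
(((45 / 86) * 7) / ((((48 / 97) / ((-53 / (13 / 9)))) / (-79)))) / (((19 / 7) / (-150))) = -1185715.28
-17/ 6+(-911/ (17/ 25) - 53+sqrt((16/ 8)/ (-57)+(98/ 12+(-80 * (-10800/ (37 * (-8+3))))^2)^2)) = -142345/ 102+sqrt(11587372819672101132325105)/ 156066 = 21810037.02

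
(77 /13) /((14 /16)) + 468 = 6172 /13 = 474.77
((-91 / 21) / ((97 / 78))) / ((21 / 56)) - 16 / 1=-7360 / 291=-25.29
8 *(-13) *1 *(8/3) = -832/3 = -277.33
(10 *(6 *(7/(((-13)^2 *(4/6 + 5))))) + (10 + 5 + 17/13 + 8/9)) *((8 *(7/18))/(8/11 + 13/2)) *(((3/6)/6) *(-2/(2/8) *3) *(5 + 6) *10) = -61796035840/37001367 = -1670.10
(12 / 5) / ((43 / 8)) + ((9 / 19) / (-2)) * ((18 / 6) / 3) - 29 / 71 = -0.20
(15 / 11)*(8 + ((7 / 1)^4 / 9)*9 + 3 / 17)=614340 / 187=3285.24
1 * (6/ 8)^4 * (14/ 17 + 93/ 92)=232389/ 400384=0.58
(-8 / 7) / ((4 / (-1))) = 2 / 7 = 0.29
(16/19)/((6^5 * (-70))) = -1/646380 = -0.00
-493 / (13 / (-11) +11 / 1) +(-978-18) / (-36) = -2435 / 108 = -22.55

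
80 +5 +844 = 929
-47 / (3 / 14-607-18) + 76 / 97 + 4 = 4122434 / 848459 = 4.86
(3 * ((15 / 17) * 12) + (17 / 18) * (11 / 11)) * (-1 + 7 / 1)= 10009 / 51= 196.25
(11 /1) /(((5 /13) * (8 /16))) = 286 /5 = 57.20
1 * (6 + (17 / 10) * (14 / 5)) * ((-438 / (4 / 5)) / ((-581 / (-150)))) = -883665 / 581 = -1520.94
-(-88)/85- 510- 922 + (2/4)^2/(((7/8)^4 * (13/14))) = -542183008/379015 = -1430.51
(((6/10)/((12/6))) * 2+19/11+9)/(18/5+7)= 623/583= 1.07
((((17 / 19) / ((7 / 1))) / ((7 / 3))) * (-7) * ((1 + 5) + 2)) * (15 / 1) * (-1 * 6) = 36720 / 133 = 276.09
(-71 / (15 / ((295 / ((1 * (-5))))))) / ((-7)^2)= 4189 / 735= 5.70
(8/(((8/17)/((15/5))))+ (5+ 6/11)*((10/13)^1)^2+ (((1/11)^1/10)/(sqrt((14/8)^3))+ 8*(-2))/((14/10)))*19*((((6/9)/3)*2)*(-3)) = -14126956/13013-304*sqrt(7)/11319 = -1085.67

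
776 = 776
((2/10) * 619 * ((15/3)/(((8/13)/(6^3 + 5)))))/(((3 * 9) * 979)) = 1778387/211464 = 8.41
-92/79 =-1.16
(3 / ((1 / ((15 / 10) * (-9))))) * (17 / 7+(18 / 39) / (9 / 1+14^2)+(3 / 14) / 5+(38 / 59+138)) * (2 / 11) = -25161928047 / 24214190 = -1039.14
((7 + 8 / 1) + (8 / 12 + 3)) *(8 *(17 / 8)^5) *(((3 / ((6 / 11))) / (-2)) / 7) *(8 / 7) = -15618427 / 5376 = -2905.21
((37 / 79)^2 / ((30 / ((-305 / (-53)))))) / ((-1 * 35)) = -83509 / 69462330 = -0.00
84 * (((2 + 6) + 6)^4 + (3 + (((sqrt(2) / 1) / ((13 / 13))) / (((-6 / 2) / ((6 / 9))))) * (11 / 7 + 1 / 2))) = 3227141.32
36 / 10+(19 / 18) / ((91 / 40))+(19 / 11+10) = 711317 / 45045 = 15.79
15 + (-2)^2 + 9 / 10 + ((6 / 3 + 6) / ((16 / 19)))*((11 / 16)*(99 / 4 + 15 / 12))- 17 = 172.71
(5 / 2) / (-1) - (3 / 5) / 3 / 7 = -177 / 70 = -2.53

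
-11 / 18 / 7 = -11 / 126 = -0.09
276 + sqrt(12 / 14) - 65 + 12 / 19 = sqrt(42) / 7 + 4021 / 19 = 212.56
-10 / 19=-0.53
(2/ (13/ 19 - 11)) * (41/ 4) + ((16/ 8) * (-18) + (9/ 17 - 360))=-2648659/ 6664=-397.46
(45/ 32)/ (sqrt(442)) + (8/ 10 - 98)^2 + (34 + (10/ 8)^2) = 45 *sqrt(442)/ 14144 + 3793361/ 400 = 9483.47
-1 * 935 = -935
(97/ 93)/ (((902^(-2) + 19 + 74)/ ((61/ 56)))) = 1203523717/ 98516055246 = 0.01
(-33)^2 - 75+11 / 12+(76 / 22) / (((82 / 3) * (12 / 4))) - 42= 5265653 / 5412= 972.96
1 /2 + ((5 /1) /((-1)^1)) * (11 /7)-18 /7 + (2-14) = -307 /14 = -21.93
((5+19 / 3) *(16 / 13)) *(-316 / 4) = -42976 / 39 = -1101.95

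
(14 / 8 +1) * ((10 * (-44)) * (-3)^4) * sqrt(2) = -98010 * sqrt(2) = -138607.07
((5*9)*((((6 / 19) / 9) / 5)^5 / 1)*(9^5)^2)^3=70572243782059876886470557696 / 3706329841278026928466796875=19.04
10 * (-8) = -80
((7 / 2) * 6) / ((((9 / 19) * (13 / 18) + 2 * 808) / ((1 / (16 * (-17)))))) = -399 / 8353256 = -0.00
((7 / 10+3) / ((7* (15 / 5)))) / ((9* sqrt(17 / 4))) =37* sqrt(17) / 16065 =0.01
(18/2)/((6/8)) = 12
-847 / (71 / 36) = -30492 / 71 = -429.46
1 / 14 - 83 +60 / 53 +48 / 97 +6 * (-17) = -13192953 / 71974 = -183.30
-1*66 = -66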